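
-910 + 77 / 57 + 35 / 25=-258566 / 285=-907.25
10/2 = 5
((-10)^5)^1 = -100000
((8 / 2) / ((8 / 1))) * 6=3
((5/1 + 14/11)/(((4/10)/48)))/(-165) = -552/121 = -4.56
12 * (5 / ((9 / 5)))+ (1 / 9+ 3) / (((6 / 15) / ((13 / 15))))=1082 / 27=40.07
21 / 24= 7 / 8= 0.88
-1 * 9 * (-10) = 90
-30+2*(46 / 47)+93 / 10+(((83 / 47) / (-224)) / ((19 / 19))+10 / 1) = -8.75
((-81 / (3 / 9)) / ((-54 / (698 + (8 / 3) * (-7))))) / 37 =3057 / 37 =82.62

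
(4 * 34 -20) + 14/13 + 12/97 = 147790/1261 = 117.20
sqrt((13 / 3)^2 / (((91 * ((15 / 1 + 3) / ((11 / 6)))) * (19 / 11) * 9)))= 11 * sqrt(5187) / 21546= 0.04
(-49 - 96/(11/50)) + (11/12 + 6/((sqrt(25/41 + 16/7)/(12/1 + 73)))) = -63947/132 + 170 * sqrt(238497)/277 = -184.73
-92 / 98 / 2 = -23 / 49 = -0.47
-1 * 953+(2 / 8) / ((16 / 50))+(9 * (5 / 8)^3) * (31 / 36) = -950.33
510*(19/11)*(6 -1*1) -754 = 40156/11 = 3650.55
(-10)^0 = 1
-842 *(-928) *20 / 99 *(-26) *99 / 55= -81263104 / 11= -7387554.91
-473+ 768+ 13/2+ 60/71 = 42933/142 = 302.35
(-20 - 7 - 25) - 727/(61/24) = -20620/61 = -338.03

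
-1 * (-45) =45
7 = 7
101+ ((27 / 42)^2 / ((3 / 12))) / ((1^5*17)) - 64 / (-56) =102.24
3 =3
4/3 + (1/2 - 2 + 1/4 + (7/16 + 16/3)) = 281/48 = 5.85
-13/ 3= -4.33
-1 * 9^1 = -9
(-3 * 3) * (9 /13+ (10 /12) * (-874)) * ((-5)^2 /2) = 1064175 /13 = 81859.62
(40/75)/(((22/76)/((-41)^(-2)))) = 304/277365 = 0.00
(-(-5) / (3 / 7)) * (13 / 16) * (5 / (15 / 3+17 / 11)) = 25025 / 3456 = 7.24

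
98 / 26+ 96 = 99.77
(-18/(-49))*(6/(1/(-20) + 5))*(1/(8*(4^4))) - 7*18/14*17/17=-620913/68992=-9.00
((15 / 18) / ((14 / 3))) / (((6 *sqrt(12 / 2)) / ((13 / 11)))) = 65 *sqrt(6) / 11088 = 0.01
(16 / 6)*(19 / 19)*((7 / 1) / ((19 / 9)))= 168 / 19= 8.84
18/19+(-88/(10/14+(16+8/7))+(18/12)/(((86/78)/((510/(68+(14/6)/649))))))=84136037009/13521656375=6.22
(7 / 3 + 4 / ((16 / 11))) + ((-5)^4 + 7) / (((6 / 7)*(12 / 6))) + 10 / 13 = 19475 / 52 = 374.52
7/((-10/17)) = -119/10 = -11.90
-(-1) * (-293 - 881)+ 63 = -1111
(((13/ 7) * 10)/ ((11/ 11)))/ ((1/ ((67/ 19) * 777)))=966810/ 19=50884.74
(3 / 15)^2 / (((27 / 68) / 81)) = 204 / 25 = 8.16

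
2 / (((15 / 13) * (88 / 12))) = 13 / 55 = 0.24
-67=-67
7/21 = 1/3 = 0.33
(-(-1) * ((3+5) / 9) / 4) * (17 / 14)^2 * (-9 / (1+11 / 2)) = -289 / 637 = -0.45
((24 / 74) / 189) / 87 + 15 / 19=3042031 / 3853143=0.79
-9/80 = -0.11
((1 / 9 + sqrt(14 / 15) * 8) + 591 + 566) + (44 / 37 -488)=8 * sqrt(210) / 15 + 223210 / 333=678.03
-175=-175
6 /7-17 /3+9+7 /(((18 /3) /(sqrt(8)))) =7 * sqrt(2) /3+88 /21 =7.49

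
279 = 279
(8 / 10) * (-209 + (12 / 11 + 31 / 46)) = -209722 / 1265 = -165.79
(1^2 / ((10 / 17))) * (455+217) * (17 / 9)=32368 / 15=2157.87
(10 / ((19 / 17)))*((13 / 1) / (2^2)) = 1105 / 38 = 29.08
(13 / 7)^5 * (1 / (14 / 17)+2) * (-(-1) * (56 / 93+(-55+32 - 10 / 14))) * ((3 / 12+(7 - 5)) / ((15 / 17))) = -427365297567 / 102119332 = -4184.96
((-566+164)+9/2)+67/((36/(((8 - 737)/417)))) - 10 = -228379/556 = -410.75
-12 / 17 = -0.71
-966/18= -161/3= -53.67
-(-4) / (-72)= -1 / 18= -0.06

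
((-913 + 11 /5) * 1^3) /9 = -506 /5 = -101.20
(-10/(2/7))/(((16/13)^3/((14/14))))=-76895/4096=-18.77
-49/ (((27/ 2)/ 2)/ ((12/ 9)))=-784/ 81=-9.68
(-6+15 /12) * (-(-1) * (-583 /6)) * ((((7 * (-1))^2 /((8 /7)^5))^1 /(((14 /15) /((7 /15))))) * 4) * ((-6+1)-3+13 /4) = -173325330409 /1572864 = -110197.28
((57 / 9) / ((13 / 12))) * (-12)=-912 / 13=-70.15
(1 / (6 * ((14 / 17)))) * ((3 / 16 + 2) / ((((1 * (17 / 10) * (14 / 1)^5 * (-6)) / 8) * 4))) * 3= -25 / 51631104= -0.00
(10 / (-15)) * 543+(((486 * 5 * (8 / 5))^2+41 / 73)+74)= 1103486729 / 73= 15116256.56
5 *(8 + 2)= 50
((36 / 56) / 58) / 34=9 / 27608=0.00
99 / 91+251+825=98015 / 91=1077.09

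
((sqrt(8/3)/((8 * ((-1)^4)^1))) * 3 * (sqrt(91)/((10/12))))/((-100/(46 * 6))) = -207 * sqrt(546)/250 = -19.35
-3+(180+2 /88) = 7789 /44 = 177.02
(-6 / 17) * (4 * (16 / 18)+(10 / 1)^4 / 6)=-30064 / 51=-589.49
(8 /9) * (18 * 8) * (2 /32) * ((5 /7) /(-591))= -40 /4137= -0.01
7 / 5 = 1.40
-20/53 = -0.38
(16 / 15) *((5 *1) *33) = 176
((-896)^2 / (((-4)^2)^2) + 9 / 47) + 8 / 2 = 3140.19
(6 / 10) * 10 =6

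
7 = 7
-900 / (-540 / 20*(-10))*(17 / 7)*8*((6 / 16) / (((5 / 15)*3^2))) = -170 / 21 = -8.10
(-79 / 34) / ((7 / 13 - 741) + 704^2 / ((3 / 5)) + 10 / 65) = -3081 / 1094329712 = -0.00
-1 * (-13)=13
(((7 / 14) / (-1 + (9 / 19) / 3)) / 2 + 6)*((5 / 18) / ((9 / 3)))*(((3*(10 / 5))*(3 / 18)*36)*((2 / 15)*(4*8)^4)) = 23920640 / 9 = 2657848.89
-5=-5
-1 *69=-69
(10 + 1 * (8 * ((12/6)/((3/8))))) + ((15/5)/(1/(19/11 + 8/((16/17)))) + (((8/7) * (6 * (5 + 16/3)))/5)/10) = 979043/11550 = 84.77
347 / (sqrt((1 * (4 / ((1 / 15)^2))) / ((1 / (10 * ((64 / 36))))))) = 347 * sqrt(10) / 400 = 2.74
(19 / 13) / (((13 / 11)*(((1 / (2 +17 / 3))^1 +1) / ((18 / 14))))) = 43263 / 30758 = 1.41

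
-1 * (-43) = 43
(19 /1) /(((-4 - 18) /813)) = -15447 /22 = -702.14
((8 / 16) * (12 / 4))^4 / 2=81 / 32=2.53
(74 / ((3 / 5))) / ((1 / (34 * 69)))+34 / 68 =289340.50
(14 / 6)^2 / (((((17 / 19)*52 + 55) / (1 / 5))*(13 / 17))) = 15827 / 1128465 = 0.01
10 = 10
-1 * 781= -781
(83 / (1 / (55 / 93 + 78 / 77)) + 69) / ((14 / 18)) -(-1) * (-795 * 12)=-155060772 / 16709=-9280.07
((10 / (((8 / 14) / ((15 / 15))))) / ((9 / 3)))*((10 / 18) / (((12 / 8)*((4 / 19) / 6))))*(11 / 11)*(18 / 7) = 475 / 3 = 158.33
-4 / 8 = -1 / 2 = -0.50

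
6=6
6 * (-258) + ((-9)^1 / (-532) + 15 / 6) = -822197 / 532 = -1545.48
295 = 295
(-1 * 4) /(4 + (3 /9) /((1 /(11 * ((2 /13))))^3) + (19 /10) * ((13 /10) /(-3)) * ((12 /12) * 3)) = -1.27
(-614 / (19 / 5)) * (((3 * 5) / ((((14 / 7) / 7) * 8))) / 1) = -161175 / 152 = -1060.36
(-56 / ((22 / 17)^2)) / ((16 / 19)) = -38437 / 968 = -39.71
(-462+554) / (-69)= -4 / 3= -1.33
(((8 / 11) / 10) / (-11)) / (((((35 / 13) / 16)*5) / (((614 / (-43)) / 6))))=255424 / 13657875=0.02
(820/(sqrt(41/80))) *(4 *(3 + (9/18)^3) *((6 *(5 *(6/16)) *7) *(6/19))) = 472500 *sqrt(205)/19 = 356061.60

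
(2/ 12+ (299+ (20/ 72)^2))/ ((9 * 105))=19391/ 61236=0.32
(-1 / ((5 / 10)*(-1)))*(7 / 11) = 14 / 11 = 1.27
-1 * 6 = -6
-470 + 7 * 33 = -239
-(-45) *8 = 360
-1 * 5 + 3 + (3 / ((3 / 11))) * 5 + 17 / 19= 1024 / 19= 53.89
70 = 70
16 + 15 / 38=623 / 38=16.39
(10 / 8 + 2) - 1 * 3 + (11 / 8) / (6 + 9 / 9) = 25 / 56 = 0.45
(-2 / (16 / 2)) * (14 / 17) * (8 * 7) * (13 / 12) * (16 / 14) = -728 / 51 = -14.27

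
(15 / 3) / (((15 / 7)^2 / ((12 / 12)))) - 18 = -761 / 45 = -16.91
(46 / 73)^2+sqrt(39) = 2116 / 5329+sqrt(39) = 6.64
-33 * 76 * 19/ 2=-23826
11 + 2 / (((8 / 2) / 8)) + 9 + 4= 28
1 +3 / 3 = 2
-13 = -13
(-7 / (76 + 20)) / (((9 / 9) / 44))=-77 / 24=-3.21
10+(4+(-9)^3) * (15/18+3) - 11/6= -2771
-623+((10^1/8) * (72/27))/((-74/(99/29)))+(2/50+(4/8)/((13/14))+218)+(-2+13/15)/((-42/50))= -8858746513/21969675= -403.23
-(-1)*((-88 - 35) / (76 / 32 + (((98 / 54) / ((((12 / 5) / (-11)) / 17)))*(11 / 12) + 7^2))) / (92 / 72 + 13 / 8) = 34432128 / 63581771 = 0.54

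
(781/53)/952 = 781/50456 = 0.02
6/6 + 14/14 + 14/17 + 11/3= 331/51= 6.49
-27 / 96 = -9 / 32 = -0.28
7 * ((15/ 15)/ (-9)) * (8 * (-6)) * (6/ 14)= 16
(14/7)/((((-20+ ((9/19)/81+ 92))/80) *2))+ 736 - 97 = 7881687/12313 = 640.11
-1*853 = -853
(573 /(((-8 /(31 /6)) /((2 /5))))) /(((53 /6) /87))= -1545381 /1060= -1457.91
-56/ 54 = -28/ 27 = -1.04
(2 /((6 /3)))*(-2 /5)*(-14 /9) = 28 /45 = 0.62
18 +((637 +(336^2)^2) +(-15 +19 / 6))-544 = 76473041491 / 6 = 12745506915.17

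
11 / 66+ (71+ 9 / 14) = 71.81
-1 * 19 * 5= -95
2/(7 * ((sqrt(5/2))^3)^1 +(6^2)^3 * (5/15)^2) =82944/214984723 - 140 * sqrt(10)/214984723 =0.00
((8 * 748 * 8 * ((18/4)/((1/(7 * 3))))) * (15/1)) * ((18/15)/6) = 13571712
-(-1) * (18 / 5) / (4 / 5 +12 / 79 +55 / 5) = 1422 / 4721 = 0.30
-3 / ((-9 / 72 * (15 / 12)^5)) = 24576 / 3125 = 7.86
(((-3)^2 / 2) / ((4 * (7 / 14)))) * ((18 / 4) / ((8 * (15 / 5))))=0.42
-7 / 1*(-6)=42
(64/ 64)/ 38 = 1/ 38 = 0.03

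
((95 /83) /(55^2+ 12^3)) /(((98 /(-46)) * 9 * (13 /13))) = -2185 /173974059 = -0.00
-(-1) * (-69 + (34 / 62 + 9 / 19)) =-40039 / 589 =-67.98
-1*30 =-30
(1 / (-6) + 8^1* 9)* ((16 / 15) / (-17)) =-4.51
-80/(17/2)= -160/17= -9.41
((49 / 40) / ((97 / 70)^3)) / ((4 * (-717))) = -420175 / 2617546164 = -0.00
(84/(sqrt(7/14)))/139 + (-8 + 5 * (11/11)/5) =-7 + 84 * sqrt(2)/139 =-6.15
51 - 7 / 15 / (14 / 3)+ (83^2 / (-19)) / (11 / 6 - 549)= 32163233 / 623770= 51.56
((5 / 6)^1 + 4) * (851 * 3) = 24679 / 2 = 12339.50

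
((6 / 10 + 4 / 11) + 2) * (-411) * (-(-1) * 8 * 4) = -38977.75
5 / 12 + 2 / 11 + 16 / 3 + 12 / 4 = 393 / 44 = 8.93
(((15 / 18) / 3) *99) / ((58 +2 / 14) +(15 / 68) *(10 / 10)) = 13090 / 27781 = 0.47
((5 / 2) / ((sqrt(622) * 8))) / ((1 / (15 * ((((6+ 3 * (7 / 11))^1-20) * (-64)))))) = 145.44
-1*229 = -229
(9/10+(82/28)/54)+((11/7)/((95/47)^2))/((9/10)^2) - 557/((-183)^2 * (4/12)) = 21008898961/15232806540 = 1.38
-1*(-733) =733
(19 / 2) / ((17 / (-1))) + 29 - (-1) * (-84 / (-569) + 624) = 12624983 / 19346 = 652.59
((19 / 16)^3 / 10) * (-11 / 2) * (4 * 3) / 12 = -75449 / 81920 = -0.92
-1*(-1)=1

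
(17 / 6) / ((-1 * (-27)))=17 / 162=0.10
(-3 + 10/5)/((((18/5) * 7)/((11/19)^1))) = -55/2394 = -0.02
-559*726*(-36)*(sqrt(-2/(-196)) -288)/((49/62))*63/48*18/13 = -67727575872/7 +117582597*sqrt(2)/49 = -9671974371.44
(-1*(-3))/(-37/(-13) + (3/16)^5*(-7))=40894464/38775199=1.05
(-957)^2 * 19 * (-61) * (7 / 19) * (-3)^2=-3519607707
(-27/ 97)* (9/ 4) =-243/ 388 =-0.63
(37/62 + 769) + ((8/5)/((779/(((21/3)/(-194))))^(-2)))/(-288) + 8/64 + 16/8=-1415600199977/546840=-2588691.76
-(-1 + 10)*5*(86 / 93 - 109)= 150765 / 31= 4863.39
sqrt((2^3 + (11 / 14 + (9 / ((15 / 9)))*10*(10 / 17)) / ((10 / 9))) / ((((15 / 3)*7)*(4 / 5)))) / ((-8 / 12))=-3*sqrt(7544855) / 4760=-1.73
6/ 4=3/ 2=1.50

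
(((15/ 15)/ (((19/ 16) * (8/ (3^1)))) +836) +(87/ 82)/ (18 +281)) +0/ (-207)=389592673/ 465842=836.32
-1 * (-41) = 41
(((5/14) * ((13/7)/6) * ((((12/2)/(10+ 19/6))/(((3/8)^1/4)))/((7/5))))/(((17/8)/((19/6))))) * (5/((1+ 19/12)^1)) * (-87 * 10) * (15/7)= -206294400000/99960833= -2063.75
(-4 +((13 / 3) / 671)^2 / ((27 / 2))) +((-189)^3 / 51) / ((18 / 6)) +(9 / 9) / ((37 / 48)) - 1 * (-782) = -2983028736916355 / 68817986127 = -43346.64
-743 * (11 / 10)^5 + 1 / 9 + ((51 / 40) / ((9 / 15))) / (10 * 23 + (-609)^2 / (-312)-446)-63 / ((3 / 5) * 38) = -52560436907789 / 43827300000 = -1199.26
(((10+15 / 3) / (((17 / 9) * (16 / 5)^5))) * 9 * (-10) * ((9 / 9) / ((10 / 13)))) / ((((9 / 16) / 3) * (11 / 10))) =-82265625 / 6127616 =-13.43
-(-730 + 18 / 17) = 12392 / 17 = 728.94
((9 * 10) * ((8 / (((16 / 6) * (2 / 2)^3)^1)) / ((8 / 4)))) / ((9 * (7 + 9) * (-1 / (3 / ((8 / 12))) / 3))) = -405 / 32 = -12.66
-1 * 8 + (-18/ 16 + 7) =-17/ 8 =-2.12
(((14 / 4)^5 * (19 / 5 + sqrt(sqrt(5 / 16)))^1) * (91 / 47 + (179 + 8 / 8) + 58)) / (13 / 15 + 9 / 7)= 266260.15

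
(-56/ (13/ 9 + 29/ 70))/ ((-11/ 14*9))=54880/ 12881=4.26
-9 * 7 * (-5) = 315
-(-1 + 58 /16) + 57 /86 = -675 /344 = -1.96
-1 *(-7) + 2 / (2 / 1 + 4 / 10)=47 / 6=7.83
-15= -15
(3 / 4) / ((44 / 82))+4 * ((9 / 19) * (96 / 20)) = 87717 / 8360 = 10.49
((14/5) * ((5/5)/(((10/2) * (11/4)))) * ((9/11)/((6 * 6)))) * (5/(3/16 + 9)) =32/12705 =0.00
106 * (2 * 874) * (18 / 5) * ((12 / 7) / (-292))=-10005552 / 2555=-3916.07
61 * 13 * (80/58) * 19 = 602680/29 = 20782.07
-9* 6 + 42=-12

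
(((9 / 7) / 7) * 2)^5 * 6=11337408 / 282475249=0.04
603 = 603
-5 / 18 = -0.28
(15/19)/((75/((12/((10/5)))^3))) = 2.27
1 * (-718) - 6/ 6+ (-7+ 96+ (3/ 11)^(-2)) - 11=-5648/ 9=-627.56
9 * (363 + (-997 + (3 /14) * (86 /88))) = -3513735 /616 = -5704.12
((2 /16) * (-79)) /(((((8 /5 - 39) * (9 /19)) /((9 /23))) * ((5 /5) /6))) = 22515 /17204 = 1.31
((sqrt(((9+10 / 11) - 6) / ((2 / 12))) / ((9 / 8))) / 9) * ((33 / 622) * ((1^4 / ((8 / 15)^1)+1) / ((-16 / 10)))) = -0.05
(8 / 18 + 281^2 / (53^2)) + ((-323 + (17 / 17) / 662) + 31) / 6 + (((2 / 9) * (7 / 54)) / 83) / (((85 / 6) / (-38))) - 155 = -372168743565907 / 2125307433780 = -175.11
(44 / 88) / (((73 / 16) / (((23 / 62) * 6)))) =552 / 2263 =0.24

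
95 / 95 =1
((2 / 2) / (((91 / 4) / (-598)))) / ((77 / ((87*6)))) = -96048 / 539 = -178.20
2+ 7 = 9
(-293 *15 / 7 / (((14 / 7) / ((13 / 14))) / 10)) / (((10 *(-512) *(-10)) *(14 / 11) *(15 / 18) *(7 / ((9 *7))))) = -3393819 / 7024640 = -0.48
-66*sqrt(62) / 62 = -8.38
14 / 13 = 1.08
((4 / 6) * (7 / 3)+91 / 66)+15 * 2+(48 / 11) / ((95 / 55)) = 35.46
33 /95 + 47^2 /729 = 233912 /69255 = 3.38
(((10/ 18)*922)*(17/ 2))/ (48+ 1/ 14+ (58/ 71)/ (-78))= 506348570/ 5589393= 90.59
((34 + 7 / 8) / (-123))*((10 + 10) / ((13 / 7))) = -3255 / 1066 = -3.05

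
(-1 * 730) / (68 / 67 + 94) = -24455 / 3183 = -7.68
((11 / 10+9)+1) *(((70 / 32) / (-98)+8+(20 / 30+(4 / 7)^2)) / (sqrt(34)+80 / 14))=-1561363 / 3696+1561363 *sqrt(34) / 21120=8.62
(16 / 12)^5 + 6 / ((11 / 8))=22928 / 2673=8.58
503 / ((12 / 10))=2515 / 6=419.17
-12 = -12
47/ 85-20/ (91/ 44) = -70523/ 7735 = -9.12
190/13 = 14.62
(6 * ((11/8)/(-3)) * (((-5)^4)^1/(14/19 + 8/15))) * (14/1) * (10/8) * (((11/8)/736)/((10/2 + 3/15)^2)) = -18858984375/11526914048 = -1.64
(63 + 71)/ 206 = 67/ 103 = 0.65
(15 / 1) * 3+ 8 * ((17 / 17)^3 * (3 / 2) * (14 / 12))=59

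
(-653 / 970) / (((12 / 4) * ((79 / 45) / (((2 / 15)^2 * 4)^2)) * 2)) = -41792 / 129313125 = -0.00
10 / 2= 5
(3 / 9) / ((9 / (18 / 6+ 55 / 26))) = 133 / 702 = 0.19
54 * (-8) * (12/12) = -432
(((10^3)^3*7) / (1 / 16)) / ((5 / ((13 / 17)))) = 291200000000 / 17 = 17129411764.71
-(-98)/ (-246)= -49/ 123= -0.40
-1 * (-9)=9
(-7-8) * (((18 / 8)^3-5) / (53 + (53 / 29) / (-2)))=-59305 / 32224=-1.84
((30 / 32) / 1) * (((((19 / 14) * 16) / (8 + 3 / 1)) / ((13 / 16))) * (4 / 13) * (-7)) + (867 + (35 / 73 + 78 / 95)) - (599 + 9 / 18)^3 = -22221924317892427 / 103137320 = -215459586.48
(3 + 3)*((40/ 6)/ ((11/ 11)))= 40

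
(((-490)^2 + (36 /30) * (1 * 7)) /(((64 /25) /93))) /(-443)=-279126015 /14176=-19690.04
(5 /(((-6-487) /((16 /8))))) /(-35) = 2 /3451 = 0.00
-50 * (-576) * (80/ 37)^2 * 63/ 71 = 119467.90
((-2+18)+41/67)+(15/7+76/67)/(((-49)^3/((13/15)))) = 13749030404/827660715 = 16.61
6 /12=1 /2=0.50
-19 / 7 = -2.71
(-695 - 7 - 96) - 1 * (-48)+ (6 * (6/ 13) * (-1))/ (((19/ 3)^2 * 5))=-17599074/ 23465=-750.01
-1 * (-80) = 80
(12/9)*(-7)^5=-67228/3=-22409.33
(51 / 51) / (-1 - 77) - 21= -1639 / 78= -21.01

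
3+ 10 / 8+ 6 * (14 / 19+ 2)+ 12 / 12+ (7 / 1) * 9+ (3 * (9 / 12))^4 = 536499 / 4864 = 110.30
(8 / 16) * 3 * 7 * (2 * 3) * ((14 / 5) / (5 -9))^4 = 15.13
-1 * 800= -800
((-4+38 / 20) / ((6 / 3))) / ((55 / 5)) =-21 / 220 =-0.10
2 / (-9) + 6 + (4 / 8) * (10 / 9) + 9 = 46 / 3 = 15.33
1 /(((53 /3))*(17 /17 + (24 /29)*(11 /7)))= 609 /24751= 0.02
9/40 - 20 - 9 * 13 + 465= 13129/40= 328.22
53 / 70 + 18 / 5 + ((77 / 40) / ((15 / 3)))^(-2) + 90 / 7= 284127 / 11858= 23.96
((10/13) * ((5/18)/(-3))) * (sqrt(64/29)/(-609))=200 * sqrt(29)/6199011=0.00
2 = 2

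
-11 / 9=-1.22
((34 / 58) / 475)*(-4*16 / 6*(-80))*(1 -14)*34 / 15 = -3847168 / 123975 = -31.03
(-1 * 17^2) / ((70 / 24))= -3468 / 35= -99.09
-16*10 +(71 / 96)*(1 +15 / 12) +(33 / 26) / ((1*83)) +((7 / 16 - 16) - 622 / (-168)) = -493584121 / 2900352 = -170.18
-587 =-587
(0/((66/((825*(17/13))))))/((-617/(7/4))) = 0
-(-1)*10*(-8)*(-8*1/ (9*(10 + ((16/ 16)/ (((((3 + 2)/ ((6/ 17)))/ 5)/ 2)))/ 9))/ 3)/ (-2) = -2720/ 2313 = -1.18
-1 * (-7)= 7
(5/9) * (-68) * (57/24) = -1615/18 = -89.72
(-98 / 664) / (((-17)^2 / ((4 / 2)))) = -49 / 47974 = -0.00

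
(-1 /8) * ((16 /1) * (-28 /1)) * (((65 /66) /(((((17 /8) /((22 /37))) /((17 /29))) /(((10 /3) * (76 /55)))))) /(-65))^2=82804736 /11284175529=0.01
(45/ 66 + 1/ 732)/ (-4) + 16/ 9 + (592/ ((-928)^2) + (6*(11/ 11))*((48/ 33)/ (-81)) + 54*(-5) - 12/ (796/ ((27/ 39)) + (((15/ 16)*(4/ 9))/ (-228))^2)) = -204869335716979713577/ 762984414872703936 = -268.51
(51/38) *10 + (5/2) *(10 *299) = 142280/19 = 7488.42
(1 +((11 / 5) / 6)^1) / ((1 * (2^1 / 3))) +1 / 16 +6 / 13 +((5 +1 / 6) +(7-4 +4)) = 45991 / 3120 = 14.74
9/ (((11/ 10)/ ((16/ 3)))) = 480/ 11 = 43.64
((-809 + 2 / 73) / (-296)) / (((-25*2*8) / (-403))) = 4759833 / 1728640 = 2.75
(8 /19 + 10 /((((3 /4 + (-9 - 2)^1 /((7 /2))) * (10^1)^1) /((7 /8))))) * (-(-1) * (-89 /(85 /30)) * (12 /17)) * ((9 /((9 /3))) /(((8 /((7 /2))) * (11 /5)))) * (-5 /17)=59294025 /275186956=0.22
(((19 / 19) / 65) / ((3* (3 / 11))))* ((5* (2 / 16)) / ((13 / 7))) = 77 / 12168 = 0.01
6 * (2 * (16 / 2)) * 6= 576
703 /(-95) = -37 /5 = -7.40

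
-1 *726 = -726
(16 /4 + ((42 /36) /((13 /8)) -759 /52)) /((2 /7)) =-10787 /312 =-34.57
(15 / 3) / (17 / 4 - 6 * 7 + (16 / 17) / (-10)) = -1700 / 12867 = -0.13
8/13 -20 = -252/13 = -19.38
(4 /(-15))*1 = -0.27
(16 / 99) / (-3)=-0.05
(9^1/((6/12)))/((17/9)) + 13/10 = 1841/170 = 10.83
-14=-14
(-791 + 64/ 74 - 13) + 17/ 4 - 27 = -122231/ 148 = -825.89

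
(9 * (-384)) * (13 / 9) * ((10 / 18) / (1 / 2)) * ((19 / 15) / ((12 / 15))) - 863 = -86807 / 9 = -9645.22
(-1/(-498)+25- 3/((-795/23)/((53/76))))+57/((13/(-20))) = -77038379/1230060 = -62.63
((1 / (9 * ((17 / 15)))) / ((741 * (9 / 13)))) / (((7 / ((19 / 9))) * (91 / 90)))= 50 / 877149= 0.00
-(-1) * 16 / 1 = 16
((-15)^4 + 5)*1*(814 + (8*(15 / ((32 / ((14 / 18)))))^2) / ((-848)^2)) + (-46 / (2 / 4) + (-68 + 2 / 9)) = 5690148263093609 / 138067968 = 41212660.30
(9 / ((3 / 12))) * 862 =31032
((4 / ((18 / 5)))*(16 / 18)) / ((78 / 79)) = 3160 / 3159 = 1.00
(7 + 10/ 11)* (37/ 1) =3219/ 11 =292.64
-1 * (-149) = 149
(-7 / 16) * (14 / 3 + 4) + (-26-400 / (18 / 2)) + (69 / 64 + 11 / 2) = -38971 / 576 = -67.66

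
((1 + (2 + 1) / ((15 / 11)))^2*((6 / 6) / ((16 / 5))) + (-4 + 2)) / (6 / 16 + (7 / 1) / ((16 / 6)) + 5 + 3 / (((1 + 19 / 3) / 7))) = 132 / 1195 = 0.11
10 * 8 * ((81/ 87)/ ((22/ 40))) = 43200/ 319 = 135.42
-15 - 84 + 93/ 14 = -1293/ 14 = -92.36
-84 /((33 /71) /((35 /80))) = -3479 /44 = -79.07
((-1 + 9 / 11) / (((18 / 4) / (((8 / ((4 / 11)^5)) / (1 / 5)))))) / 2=-73205 / 576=-127.09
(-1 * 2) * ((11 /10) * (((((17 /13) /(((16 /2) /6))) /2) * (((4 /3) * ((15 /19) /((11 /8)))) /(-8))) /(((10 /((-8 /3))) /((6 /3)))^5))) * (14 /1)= -3899392 /62521875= -0.06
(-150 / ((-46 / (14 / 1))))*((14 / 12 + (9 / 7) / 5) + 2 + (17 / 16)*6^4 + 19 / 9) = 4354985 / 69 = 63115.72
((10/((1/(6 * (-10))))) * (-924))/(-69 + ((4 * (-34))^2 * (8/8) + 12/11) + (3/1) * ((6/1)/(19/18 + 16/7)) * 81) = 2567426400/87361277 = 29.39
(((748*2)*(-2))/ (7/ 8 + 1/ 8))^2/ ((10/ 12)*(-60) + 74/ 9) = -10071072/ 47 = -214278.13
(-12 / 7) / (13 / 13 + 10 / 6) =-9 / 14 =-0.64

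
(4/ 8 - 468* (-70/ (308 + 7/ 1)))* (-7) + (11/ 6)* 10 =-713.17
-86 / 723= -0.12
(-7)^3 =-343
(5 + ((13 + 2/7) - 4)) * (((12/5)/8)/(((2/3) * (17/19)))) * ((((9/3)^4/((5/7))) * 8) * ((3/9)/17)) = 36936/289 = 127.81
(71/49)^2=5041/2401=2.10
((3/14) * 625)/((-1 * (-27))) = 625/126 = 4.96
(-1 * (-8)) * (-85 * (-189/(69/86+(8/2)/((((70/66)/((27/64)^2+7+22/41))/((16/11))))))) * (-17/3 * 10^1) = -1369554816000/8109277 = -168887.41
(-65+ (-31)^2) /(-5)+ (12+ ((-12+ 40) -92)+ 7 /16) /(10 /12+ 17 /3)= -97309 /520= -187.13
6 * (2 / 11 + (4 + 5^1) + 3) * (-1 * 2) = -1608 / 11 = -146.18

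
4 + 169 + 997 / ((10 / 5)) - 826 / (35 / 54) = -6029 / 10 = -602.90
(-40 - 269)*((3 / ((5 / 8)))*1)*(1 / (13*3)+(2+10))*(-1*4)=4637472 / 65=71345.72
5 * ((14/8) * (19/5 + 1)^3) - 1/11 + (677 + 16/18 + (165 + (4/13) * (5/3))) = 58268629/32175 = 1810.99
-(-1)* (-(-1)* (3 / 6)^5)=1 / 32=0.03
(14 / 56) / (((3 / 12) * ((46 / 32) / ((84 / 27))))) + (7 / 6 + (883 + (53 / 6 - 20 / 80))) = 740989 / 828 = 894.91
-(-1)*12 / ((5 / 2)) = 24 / 5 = 4.80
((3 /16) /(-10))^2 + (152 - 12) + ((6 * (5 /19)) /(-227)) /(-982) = 7589795315147 /54212684800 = 140.00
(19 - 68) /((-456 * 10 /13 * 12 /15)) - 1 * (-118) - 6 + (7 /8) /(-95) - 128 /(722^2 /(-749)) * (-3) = 13963779683 /125108160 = 111.61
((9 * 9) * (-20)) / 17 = -1620 / 17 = -95.29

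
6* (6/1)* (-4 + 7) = 108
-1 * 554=-554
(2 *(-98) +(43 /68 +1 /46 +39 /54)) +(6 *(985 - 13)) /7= 62914571 /98532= 638.52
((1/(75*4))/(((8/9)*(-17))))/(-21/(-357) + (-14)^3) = 0.00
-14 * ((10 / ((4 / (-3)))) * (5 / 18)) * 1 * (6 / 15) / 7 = 5 / 3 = 1.67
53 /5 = 10.60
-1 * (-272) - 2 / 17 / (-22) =50865 / 187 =272.01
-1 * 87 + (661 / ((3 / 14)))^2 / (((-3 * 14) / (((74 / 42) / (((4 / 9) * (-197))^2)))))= -43177141 / 310472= -139.07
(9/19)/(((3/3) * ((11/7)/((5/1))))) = 315/209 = 1.51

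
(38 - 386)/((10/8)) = -1392/5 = -278.40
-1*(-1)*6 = 6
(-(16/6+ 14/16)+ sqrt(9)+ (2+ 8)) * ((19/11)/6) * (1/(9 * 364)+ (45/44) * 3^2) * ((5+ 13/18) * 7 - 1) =502872764267/513729216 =978.87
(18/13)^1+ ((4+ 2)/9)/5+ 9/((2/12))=10826/195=55.52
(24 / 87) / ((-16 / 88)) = -44 / 29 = -1.52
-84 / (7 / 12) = -144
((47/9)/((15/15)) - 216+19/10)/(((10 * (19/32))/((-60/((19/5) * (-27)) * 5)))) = -3007840/29241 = -102.86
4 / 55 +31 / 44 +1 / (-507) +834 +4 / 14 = 835.06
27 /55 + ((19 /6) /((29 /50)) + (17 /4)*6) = 300983 /9570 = 31.45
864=864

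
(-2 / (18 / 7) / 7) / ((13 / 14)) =-14 / 117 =-0.12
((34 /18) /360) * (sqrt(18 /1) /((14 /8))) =17 * sqrt(2) /1890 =0.01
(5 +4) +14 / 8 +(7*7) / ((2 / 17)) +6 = 433.25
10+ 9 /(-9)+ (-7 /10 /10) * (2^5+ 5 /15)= 2021 /300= 6.74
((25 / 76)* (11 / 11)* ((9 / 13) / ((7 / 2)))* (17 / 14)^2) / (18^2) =7225 / 24399648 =0.00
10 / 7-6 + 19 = 101 / 7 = 14.43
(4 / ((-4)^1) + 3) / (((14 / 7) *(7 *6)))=1 / 42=0.02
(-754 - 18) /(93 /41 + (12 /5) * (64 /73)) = -11552980 /65433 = -176.56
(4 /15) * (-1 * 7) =-28 /15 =-1.87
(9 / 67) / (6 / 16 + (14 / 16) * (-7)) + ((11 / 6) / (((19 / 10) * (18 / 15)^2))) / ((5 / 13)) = 5435203 / 3162132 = 1.72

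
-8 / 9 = -0.89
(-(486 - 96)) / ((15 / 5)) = -130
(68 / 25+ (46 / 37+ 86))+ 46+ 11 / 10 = 253567 / 1850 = 137.06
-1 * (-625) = 625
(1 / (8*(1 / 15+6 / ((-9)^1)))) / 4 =-5 / 96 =-0.05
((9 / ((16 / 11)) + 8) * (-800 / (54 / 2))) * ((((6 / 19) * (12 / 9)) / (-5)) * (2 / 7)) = 36320 / 3591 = 10.11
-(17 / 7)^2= -289 / 49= -5.90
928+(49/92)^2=7856993/8464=928.28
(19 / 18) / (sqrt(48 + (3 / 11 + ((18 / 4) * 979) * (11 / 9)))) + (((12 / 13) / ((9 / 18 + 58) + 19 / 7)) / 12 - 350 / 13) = -23072 / 857 + 19 * sqrt(2629462) / 2151378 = -26.91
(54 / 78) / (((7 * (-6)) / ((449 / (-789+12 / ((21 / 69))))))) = 0.01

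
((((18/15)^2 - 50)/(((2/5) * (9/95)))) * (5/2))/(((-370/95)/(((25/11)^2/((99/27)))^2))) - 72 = 409104667859/262191028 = 1560.33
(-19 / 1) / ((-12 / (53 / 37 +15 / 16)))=26657 / 7104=3.75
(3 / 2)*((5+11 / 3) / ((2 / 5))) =65 / 2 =32.50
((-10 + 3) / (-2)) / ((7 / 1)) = 0.50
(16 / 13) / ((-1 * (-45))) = 16 / 585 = 0.03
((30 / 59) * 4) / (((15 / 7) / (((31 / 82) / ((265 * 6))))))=434 / 1923105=0.00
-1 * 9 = -9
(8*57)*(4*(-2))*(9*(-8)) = 262656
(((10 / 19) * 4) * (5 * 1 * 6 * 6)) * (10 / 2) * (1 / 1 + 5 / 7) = 432000 / 133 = 3248.12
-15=-15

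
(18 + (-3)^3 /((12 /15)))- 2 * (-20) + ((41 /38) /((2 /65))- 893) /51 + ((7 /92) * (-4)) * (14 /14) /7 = 329147 /44574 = 7.38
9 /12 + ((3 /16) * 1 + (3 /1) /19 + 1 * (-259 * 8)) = -629555 /304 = -2070.90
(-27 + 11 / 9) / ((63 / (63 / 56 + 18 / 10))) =-377 / 315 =-1.20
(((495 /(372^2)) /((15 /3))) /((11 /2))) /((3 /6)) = 1 /3844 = 0.00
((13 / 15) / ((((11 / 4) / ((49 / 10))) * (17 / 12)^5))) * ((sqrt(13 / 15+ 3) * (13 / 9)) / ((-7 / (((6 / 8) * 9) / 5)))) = -0.15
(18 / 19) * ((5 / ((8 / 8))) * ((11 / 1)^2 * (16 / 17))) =174240 / 323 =539.44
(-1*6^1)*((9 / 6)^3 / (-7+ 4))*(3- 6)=-20.25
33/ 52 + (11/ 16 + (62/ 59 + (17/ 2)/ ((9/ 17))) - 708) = -76161791/ 110448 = -689.57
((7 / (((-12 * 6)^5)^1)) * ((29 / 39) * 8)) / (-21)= 29 / 28298170368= 0.00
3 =3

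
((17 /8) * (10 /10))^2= 289 /64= 4.52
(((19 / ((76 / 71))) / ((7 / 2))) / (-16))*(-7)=71 / 32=2.22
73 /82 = 0.89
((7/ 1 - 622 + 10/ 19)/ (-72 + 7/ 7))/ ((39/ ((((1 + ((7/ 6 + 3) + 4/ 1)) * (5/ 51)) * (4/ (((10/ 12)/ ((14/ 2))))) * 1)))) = 17979500/ 2683161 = 6.70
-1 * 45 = -45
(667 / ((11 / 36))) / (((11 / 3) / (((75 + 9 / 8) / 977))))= 10967481 / 236434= 46.39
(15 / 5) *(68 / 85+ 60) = 912 / 5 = 182.40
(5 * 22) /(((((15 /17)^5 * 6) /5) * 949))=15618427 /86477625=0.18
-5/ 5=-1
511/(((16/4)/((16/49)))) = 292/7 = 41.71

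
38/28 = 19/14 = 1.36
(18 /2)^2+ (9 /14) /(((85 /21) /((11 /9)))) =13803 /170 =81.19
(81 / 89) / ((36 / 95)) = 855 / 356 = 2.40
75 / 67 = 1.12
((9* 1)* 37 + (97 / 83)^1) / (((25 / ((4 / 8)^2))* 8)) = 3467 / 8300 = 0.42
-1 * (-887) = 887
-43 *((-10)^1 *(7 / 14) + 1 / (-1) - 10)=688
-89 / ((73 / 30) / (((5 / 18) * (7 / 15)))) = -3115 / 657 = -4.74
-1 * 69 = -69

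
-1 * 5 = -5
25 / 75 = 1 / 3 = 0.33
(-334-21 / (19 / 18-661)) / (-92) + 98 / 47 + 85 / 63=816438485 / 115570791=7.06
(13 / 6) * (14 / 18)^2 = 1.31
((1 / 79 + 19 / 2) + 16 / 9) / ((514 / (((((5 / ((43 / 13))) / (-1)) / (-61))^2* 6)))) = 67832375 / 838123554522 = 0.00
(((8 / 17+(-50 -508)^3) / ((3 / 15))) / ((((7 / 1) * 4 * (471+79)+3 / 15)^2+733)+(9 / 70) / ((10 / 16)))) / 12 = -323049879250 / 1058357261109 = -0.31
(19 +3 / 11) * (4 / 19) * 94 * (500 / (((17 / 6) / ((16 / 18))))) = 637696000 / 10659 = 59827.00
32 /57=0.56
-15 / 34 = -0.44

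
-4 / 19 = -0.21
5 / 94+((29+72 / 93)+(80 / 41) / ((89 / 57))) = 31.08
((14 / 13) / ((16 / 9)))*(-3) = -189 / 104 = -1.82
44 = 44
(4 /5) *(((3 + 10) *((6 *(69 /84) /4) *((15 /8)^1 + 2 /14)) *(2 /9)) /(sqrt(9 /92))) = 33787 *sqrt(23) /8820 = 18.37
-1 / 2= -0.50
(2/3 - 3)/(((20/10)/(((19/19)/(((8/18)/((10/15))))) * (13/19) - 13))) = 13.97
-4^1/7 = -4/7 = -0.57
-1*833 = -833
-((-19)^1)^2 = -361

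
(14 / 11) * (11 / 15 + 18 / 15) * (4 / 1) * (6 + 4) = 3248 / 33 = 98.42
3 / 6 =1 / 2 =0.50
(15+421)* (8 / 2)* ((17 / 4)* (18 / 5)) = 133416 / 5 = 26683.20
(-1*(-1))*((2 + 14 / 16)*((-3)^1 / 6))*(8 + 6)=-161 / 8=-20.12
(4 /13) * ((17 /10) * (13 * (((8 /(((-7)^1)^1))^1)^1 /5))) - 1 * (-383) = 66753 /175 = 381.45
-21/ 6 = -7/ 2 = -3.50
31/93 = 1/3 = 0.33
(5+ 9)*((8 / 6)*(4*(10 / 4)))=560 / 3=186.67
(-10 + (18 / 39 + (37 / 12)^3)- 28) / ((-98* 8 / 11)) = 2032525 / 17611776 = 0.12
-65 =-65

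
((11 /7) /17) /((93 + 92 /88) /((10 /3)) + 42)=2420 /1838193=0.00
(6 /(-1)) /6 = -1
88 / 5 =17.60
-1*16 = -16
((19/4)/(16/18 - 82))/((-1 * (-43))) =-171/125560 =-0.00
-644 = -644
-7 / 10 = -0.70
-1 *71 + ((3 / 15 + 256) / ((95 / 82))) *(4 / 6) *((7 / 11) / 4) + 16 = -164826 / 5225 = -31.55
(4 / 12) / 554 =1 / 1662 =0.00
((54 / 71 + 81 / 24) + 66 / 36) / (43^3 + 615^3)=1453 / 56642878704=0.00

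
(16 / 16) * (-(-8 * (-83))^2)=-440896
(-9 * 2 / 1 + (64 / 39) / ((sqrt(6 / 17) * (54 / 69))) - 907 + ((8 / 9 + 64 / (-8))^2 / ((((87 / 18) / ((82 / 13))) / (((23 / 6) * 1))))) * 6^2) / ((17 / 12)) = 1472 * sqrt(102) / 5967 + 111046796 / 19227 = 5778.06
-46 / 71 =-0.65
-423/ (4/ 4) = -423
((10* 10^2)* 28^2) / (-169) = -784000 / 169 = -4639.05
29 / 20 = 1.45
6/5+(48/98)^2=17286/12005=1.44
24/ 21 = 8/ 7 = 1.14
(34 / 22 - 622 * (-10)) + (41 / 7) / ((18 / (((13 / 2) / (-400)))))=6898443737 / 1108800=6221.54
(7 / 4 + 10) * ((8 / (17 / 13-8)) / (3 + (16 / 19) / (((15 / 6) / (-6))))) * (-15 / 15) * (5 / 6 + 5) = 2031575 / 24273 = 83.70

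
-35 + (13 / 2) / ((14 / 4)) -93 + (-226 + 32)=-2241 / 7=-320.14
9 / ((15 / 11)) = 33 / 5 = 6.60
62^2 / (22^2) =961 / 121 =7.94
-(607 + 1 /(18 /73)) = -10999 /18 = -611.06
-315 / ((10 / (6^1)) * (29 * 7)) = -0.93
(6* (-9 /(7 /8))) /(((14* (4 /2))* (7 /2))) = -216 /343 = -0.63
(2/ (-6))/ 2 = -1/ 6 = -0.17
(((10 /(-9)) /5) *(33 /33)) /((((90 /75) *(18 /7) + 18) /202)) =-7070 /3321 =-2.13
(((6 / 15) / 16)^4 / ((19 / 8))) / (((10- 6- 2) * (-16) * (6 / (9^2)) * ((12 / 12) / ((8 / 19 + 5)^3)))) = -29503629 / 2668974080000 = -0.00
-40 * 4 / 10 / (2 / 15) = -120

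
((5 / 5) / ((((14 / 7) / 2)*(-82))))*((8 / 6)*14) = -28 / 123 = -0.23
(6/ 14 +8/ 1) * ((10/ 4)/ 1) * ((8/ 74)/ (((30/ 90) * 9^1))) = 590/ 777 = 0.76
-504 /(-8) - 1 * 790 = -727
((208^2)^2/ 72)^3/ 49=12808257748541446320816128/ 35721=358563806963451368125.64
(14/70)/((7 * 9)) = 1/315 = 0.00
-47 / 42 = -1.12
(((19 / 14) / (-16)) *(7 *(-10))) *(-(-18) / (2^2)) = 855 / 32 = 26.72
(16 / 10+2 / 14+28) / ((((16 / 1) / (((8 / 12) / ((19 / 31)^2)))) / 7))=333467 / 14440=23.09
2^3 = 8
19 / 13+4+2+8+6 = 279 / 13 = 21.46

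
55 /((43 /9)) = 495 /43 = 11.51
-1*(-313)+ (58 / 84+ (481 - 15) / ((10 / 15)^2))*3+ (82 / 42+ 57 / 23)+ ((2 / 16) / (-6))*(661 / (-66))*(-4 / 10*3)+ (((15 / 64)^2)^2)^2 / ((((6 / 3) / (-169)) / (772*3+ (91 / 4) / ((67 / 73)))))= 13879081053293236828085209 / 4007877157386757079040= 3462.95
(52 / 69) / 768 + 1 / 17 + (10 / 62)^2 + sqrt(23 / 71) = 18574109 / 216432576 + sqrt(1633) / 71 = 0.65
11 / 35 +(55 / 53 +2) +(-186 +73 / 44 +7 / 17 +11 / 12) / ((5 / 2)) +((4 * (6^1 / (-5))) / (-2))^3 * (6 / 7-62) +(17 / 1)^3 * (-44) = -5647819188622 / 26016375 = -217087.09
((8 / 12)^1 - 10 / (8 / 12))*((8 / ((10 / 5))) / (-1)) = 57.33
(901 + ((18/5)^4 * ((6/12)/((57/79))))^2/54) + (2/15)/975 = 19004717051563/16498828125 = 1151.88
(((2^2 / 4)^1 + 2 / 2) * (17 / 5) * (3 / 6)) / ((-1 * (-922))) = 17 / 4610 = 0.00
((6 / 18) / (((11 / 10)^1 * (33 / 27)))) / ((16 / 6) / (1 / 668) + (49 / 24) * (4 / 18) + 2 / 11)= 3240 / 23286769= 0.00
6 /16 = 3 /8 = 0.38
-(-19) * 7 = 133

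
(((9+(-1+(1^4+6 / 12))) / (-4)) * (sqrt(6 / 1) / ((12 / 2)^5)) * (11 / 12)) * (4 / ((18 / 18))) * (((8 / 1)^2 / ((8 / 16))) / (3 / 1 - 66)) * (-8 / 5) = -836 * sqrt(6) / 229635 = -0.01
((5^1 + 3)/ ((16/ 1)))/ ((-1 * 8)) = -1/ 16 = -0.06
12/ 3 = 4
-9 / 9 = -1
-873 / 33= -291 / 11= -26.45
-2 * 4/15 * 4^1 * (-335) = 2144/3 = 714.67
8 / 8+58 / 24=3.42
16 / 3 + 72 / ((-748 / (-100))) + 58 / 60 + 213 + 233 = 863801 / 1870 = 461.93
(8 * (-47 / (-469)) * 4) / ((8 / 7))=188 / 67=2.81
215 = 215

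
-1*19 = -19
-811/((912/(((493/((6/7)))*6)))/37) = -103554157/912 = -113546.22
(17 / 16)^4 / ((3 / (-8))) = -83521 / 24576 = -3.40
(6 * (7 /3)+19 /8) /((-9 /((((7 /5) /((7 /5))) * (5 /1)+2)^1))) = -917 /72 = -12.74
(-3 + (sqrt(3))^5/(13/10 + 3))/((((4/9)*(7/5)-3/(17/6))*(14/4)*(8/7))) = 2295/1336-34425*sqrt(3)/28724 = -0.36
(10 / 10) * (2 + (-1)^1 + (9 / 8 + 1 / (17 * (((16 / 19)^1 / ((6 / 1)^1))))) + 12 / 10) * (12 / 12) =1273 / 340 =3.74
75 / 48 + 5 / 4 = 45 / 16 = 2.81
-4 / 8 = -1 / 2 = -0.50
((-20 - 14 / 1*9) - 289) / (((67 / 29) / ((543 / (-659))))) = 6849945 / 44153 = 155.14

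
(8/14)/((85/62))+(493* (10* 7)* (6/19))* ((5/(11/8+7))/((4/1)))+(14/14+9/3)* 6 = 1250501144/757435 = 1650.97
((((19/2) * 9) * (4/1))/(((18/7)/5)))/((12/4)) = 665/3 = 221.67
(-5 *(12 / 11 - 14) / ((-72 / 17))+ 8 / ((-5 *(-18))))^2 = 899940001 / 3920400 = 229.55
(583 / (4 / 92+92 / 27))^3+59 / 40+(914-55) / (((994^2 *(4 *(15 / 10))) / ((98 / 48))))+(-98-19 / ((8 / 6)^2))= 688937767700567335801661 / 142881400458682560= 4821745.63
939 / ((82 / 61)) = 57279 / 82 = 698.52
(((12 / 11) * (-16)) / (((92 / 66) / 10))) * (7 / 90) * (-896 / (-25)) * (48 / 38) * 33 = -14549.89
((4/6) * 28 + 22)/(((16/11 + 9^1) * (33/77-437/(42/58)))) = -4697/728180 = -0.01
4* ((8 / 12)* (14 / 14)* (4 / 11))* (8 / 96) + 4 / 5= 436 / 495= 0.88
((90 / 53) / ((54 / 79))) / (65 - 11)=395 / 8586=0.05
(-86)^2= 7396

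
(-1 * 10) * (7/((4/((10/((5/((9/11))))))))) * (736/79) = -231840/869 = -266.79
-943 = -943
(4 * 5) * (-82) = -1640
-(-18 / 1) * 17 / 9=34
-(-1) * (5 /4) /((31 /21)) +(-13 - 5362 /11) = -681465 /1364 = -499.61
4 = 4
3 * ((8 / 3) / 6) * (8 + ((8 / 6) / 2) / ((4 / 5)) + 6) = 178 / 9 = 19.78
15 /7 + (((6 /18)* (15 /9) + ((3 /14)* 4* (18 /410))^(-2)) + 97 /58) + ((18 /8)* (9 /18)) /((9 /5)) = 841959889 /1183896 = 711.18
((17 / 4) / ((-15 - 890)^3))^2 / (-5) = -289 / 43952285408851250000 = -0.00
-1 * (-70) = 70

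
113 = 113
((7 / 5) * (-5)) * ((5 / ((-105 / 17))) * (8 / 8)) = 17 / 3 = 5.67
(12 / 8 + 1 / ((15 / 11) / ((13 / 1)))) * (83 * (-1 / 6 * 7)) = -192311 / 180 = -1068.39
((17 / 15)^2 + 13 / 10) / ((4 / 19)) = 22097 / 1800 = 12.28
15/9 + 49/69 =164/69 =2.38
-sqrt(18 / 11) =-3 * sqrt(22) / 11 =-1.28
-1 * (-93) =93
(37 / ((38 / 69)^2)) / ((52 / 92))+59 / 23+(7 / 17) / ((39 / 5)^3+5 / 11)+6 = 537873382915293 / 2396953448084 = 224.40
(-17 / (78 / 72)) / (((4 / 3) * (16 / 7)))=-1071 / 208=-5.15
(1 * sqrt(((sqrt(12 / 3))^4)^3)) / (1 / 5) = 320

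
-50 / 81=-0.62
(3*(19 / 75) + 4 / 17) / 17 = 423 / 7225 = 0.06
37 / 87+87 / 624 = 10219 / 18096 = 0.56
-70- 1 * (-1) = -69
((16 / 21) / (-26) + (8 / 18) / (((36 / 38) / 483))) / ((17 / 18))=1113332 / 4641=239.89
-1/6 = -0.17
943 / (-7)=-943 / 7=-134.71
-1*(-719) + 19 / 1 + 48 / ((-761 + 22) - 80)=201458 / 273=737.94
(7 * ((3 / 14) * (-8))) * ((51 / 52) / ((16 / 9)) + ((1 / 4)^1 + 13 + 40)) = -134289 / 208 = -645.62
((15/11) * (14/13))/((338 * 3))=0.00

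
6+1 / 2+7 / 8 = 59 / 8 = 7.38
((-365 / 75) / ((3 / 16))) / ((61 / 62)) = -72416 / 2745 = -26.38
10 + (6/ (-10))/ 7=347/ 35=9.91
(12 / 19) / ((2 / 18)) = 108 / 19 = 5.68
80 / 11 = 7.27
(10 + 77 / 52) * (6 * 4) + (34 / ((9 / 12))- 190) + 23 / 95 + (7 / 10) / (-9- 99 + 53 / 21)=2151883183 / 16413150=131.11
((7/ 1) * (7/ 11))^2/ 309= 2401/ 37389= 0.06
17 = 17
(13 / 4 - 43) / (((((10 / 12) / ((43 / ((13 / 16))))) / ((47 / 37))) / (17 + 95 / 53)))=-144929952 / 2405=-60261.93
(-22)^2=484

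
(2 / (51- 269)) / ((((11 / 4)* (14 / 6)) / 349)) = -4188 / 8393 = -0.50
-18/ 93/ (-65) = 6/ 2015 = 0.00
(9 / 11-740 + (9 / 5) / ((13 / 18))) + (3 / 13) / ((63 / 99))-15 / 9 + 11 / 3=-3675306 / 5005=-734.33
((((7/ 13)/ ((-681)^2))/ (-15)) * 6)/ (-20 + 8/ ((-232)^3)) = 3121792/ 134435360993895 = 0.00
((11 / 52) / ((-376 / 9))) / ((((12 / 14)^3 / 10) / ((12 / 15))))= -3773 / 58656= -0.06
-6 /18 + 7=20 /3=6.67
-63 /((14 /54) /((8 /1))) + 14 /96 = -93305 /48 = -1943.85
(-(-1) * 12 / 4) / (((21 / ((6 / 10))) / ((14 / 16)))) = 3 / 40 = 0.08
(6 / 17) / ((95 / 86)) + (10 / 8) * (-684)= -1380309 / 1615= -854.68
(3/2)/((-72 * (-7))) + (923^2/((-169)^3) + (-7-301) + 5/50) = -14782131667/47982480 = -308.07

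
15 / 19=0.79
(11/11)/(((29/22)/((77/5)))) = 1694/145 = 11.68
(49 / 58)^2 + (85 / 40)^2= 281465 / 53824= 5.23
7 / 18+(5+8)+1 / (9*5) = 1207 / 90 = 13.41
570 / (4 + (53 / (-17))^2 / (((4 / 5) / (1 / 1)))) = 219640 / 6223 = 35.29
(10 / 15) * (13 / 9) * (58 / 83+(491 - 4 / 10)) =1767038 / 3735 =473.10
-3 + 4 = 1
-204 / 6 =-34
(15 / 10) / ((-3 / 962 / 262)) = -126022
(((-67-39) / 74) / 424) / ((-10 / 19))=19 / 2960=0.01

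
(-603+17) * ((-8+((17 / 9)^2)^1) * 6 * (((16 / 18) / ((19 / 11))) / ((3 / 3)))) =37025824 / 4617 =8019.46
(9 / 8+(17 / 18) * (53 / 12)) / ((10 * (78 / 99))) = 121 / 180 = 0.67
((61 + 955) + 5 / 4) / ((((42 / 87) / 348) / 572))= 2936100882 / 7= 419442983.14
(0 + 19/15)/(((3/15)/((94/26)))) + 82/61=57671/2379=24.24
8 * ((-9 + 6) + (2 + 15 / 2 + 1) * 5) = 396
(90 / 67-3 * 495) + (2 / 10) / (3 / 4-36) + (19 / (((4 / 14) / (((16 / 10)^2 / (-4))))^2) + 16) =-8102739077 / 5904375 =-1372.33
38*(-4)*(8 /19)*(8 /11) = -512 /11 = -46.55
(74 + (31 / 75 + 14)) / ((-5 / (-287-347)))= 4204054 / 375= 11210.81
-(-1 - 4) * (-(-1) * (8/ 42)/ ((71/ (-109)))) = -2180/ 1491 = -1.46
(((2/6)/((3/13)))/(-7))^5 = -371293/992436543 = -0.00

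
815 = 815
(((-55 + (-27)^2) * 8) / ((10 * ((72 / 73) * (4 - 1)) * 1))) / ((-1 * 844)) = -24601 / 113940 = -0.22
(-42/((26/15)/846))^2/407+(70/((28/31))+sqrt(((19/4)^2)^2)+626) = 1137069773711/1100528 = 1033203.86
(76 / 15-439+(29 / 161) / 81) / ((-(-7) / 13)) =-367828214 / 456435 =-805.87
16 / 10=8 / 5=1.60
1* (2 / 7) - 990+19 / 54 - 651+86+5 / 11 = -6461149 / 4158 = -1553.91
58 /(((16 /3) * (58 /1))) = 3 /16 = 0.19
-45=-45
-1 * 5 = -5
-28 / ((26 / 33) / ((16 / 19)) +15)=-1056 / 601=-1.76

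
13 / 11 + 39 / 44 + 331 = 14655 / 44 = 333.07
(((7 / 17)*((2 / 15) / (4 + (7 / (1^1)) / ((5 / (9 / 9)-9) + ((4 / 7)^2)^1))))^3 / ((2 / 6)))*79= 1123766784 / 263251475929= 0.00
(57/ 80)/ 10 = 0.07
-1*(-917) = 917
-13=-13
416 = 416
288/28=72/7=10.29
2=2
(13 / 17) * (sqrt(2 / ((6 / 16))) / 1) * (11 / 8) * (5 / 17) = 715 * sqrt(3) / 1734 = 0.71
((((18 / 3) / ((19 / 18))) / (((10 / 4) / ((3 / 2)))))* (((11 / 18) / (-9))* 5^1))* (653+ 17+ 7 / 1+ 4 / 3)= -44770 / 57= -785.44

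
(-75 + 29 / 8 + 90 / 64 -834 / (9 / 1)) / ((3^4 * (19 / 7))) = -109291 / 147744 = -0.74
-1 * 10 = -10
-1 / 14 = -0.07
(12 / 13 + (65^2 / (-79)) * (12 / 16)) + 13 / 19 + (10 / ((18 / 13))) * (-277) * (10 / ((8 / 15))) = -2198076236 / 58539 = -37548.92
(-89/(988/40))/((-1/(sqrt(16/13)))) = 3560*sqrt(13)/3211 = 4.00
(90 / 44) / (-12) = -15 / 88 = -0.17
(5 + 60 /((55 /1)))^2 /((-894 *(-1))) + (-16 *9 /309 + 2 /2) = 6411937 /11141922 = 0.58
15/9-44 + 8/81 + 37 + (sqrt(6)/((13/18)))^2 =85808/13689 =6.27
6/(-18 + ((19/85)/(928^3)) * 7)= -407581163520/1222743490427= -0.33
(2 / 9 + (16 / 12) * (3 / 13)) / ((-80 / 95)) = -589 / 936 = -0.63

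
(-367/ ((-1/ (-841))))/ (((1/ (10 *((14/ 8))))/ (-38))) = 205250255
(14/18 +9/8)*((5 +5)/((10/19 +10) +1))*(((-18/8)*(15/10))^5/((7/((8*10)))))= -34583523075/4186112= -8261.49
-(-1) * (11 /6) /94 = 11 /564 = 0.02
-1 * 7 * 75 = -525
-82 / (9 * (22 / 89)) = -3649 / 99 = -36.86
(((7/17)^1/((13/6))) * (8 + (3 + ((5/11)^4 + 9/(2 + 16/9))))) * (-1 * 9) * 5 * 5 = -31576726125/55006237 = -574.06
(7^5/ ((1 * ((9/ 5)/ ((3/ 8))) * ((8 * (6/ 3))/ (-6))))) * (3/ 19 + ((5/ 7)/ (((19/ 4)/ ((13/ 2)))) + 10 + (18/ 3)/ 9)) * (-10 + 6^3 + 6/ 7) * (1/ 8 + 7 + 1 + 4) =-141789190795/ 3648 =-38867650.99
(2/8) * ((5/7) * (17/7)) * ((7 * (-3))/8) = -255/224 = -1.14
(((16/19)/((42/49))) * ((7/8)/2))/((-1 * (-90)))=49/10260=0.00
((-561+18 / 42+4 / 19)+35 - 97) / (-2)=41387 / 133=311.18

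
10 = 10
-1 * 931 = -931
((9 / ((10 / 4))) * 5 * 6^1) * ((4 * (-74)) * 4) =-127872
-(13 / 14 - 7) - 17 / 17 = 71 / 14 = 5.07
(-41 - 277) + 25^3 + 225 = 15532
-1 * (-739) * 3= 2217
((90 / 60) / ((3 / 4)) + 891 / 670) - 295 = -195419 / 670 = -291.67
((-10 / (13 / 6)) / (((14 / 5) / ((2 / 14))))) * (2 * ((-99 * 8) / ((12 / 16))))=316800 / 637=497.33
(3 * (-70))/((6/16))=-560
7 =7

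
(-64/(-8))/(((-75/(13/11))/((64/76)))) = -1664/15675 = -0.11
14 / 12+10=67 / 6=11.17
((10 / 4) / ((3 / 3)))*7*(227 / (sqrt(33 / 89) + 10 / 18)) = -4545675 / 128 + 91935*sqrt(2937) / 128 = 3411.40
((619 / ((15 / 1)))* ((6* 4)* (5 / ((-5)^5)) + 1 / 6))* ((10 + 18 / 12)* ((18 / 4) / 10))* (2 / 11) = 6847997 / 1375000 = 4.98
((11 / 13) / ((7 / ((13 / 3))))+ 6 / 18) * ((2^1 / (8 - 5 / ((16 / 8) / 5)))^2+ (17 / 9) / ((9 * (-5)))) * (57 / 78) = 19 / 195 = 0.10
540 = 540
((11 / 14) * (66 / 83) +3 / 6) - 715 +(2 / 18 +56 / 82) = -305753521 / 428778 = -713.08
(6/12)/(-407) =-1/814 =-0.00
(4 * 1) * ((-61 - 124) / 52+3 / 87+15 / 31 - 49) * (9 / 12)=-156.12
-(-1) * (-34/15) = -34/15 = -2.27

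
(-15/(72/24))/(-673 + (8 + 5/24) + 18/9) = 120/15907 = 0.01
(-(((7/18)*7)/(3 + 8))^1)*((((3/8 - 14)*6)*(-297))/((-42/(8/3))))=763/2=381.50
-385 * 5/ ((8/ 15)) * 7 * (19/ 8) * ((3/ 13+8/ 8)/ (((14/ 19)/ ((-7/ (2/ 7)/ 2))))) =510769875/ 416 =1227812.20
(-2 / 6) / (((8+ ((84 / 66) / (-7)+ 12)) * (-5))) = 11 / 3270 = 0.00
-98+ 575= 477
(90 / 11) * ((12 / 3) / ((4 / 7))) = 57.27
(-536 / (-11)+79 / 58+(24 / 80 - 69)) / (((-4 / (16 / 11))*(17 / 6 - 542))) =-712416 / 56758075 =-0.01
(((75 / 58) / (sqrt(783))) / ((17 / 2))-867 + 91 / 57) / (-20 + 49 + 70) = -49328 / 5643 + 25 * sqrt(87) / 4246209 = -8.74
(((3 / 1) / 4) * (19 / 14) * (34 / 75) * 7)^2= 104329 / 10000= 10.43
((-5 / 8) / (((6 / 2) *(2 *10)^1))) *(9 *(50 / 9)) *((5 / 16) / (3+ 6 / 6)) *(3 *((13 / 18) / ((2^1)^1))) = -1625 / 36864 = -0.04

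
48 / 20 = 12 / 5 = 2.40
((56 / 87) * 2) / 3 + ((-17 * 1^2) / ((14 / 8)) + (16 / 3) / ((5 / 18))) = 90572 / 9135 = 9.91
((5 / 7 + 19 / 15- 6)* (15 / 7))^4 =31713911056 / 5764801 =5501.30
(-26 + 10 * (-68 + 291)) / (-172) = -551 / 43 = -12.81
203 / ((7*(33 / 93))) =899 / 11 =81.73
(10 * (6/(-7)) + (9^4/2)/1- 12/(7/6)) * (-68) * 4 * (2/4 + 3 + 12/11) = -313613484/77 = -4072902.39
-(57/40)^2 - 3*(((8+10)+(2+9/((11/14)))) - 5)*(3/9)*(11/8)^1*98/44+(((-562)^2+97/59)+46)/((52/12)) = 982944572487/13499200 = 72815.02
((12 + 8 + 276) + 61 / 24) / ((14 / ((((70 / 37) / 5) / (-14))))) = -7165 / 12432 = -0.58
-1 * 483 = -483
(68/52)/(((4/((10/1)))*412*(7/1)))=0.00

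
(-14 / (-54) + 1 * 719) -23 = 18799 / 27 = 696.26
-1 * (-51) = 51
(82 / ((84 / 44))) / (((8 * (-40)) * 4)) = -451 / 13440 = -0.03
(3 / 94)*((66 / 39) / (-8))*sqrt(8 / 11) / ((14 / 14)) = -3*sqrt(22) / 2444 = -0.01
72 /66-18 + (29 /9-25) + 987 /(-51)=-97681 /1683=-58.04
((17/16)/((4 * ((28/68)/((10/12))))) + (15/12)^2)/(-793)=-0.00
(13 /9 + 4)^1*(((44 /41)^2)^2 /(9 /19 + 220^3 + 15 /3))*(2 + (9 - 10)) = 0.00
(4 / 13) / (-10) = -2 / 65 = -0.03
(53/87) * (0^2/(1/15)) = 0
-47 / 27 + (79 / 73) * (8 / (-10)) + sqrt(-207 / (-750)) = -2.08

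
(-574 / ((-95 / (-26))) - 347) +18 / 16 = -382257 / 760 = -502.97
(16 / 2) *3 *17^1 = 408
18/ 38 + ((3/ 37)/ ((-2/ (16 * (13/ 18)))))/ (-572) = 11008/ 23199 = 0.47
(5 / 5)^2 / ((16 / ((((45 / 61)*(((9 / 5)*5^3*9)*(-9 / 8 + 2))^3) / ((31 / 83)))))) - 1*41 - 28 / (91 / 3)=138293935150568885 / 201383936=686717808.27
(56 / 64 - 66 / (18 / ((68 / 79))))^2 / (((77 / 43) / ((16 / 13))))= 804341875 / 224900676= 3.58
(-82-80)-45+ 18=-189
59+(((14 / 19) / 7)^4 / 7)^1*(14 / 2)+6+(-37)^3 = -6592678732 / 130321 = -50588.00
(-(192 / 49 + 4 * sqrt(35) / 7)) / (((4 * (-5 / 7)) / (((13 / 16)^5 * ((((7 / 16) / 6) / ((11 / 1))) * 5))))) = 2599051 * sqrt(35) / 1107296256 + 371293 / 23068672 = 0.03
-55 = -55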